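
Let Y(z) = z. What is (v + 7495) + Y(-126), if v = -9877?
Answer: -2508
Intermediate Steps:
(v + 7495) + Y(-126) = (-9877 + 7495) - 126 = -2382 - 126 = -2508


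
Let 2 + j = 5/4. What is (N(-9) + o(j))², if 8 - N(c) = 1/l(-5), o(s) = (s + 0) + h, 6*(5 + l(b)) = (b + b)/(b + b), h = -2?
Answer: 400689/13456 ≈ 29.778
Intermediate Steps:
l(b) = -29/6 (l(b) = -5 + ((b + b)/(b + b))/6 = -5 + ((2*b)/((2*b)))/6 = -5 + ((2*b)*(1/(2*b)))/6 = -5 + (⅙)*1 = -5 + ⅙ = -29/6)
j = -¾ (j = -2 + 5/4 = -¾ ≈ -0.75000)
o(s) = -2 + s (o(s) = (s + 0) - 2 = s - 2 = -2 + s)
N(c) = 238/29 (N(c) = 8 - 1/(-29/6) = 8 - 1*(-6/29) = 8 + 6/29 = 238/29)
(N(-9) + o(j))² = (238/29 + (-2 - ¾))² = (238/29 - 11/4)² = (633/116)² = 400689/13456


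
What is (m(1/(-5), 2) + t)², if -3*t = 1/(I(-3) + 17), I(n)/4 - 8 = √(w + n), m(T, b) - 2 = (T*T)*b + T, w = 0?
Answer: 32*(-1451099*I + 242661*√3)/(5625*(-2353*I + 392*√3)) ≈ 3.5094 + 0.0035331*I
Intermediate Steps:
m(T, b) = 2 + T + b*T² (m(T, b) = 2 + ((T*T)*b + T) = 2 + (T²*b + T) = 2 + (b*T² + T) = 2 + (T + b*T²) = 2 + T + b*T²)
I(n) = 32 + 4*√n (I(n) = 32 + 4*√(0 + n) = 32 + 4*√n)
t = -1/(3*(49 + 4*I*√3)) (t = -1/(3*((32 + 4*√(-3)) + 17)) = -1/(3*((32 + 4*(I*√3)) + 17)) = -1/(3*((32 + 4*I*√3) + 17)) = -1/(3*(49 + 4*I*√3)) ≈ -0.0066694 + 0.000943*I)
(m(1/(-5), 2) + t)² = ((2 + 1/(-5) + 2*(1/(-5))²) + I/(3*(-49*I + 4*√3)))² = ((2 - ⅕ + 2*(-⅕)²) + I/(3*(-49*I + 4*√3)))² = ((2 - ⅕ + 2*(1/25)) + I/(3*(-49*I + 4*√3)))² = ((2 - ⅕ + 2/25) + I/(3*(-49*I + 4*√3)))² = (47/25 + I/(3*(-49*I + 4*√3)))²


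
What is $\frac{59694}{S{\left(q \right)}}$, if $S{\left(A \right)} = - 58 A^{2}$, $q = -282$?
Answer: $- \frac{9949}{768732} \approx -0.012942$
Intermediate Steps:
$\frac{59694}{S{\left(q \right)}} = \frac{59694}{\left(-58\right) \left(-282\right)^{2}} = \frac{59694}{\left(-58\right) 79524} = \frac{59694}{-4612392} = 59694 \left(- \frac{1}{4612392}\right) = - \frac{9949}{768732}$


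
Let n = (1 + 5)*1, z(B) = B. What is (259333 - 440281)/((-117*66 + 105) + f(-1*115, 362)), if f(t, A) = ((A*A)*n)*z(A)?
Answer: -60316/94873317 ≈ -0.00063575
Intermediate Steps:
n = 6 (n = 6*1 = 6)
f(t, A) = 6*A³ (f(t, A) = ((A*A)*6)*A = (A²*6)*A = (6*A²)*A = 6*A³)
(259333 - 440281)/((-117*66 + 105) + f(-1*115, 362)) = (259333 - 440281)/((-117*66 + 105) + 6*362³) = -180948/((-7722 + 105) + 6*47437928) = -180948/(-7617 + 284627568) = -180948/284619951 = -180948*1/284619951 = -60316/94873317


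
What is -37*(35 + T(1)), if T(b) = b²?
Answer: -1332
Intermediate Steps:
-37*(35 + T(1)) = -37*(35 + 1²) = -37*(35 + 1) = -37*36 = -1332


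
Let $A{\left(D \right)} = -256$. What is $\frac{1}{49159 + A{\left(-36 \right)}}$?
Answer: $\frac{1}{48903} \approx 2.0449 \cdot 10^{-5}$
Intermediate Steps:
$\frac{1}{49159 + A{\left(-36 \right)}} = \frac{1}{49159 - 256} = \frac{1}{48903}$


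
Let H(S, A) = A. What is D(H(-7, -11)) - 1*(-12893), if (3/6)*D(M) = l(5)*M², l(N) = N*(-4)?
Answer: 8053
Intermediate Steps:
l(N) = -4*N
D(M) = -40*M² (D(M) = 2*((-4*5)*M²) = 2*(-20*M²) = -40*M²)
D(H(-7, -11)) - 1*(-12893) = -40*(-11)² - 1*(-12893) = -40*121 + 12893 = -4840 + 12893 = 8053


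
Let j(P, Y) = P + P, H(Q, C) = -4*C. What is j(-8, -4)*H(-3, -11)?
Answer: -704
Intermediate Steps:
j(P, Y) = 2*P
j(-8, -4)*H(-3, -11) = (2*(-8))*(-4*(-11)) = -16*44 = -704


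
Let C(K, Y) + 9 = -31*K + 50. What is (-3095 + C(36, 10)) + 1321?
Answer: -2849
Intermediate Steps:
C(K, Y) = 41 - 31*K (C(K, Y) = -9 + (-31*K + 50) = -9 + (50 - 31*K) = 41 - 31*K)
(-3095 + C(36, 10)) + 1321 = (-3095 + (41 - 31*36)) + 1321 = (-3095 + (41 - 1116)) + 1321 = (-3095 - 1075) + 1321 = -4170 + 1321 = -2849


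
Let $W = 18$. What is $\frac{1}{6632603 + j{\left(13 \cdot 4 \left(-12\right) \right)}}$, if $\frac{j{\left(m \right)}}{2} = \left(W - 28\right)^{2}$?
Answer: $\frac{1}{6632803} \approx 1.5077 \cdot 10^{-7}$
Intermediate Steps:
$j{\left(m \right)} = 200$ ($j{\left(m \right)} = 2 \left(18 - 28\right)^{2} = 2 \left(-10\right)^{2} = 2 \cdot 100 = 200$)
$\frac{1}{6632603 + j{\left(13 \cdot 4 \left(-12\right) \right)}} = \frac{1}{6632603 + 200} = \frac{1}{6632803}$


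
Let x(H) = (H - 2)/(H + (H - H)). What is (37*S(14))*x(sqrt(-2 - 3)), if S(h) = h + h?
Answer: 1036 + 2072*I*sqrt(5)/5 ≈ 1036.0 + 926.63*I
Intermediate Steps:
S(h) = 2*h
x(H) = (-2 + H)/H (x(H) = (-2 + H)/(H + 0) = (-2 + H)/H)
(37*S(14))*x(sqrt(-2 - 3)) = (37*(2*14))*((-2 + sqrt(-2 - 3))/(sqrt(-2 - 3))) = (37*28)*((-2 + sqrt(-5))/(sqrt(-5))) = 1036*((-2 + I*sqrt(5))/((I*sqrt(5)))) = 1036*((-I*sqrt(5)/5)*(-2 + I*sqrt(5))) = 1036*(-I*sqrt(5)*(-2 + I*sqrt(5))/5) = -1036*I*sqrt(5)*(-2 + I*sqrt(5))/5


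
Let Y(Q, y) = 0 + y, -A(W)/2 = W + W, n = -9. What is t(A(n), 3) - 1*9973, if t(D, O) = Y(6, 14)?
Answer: -9959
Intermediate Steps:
A(W) = -4*W (A(W) = -2*(W + W) = -4*W)
Y(Q, y) = y
t(D, O) = 14
t(A(n), 3) - 1*9973 = 14 - 1*9973 = 14 - 9973 = -9959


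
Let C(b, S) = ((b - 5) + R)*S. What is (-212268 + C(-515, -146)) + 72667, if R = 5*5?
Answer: -67331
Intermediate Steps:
R = 25
C(b, S) = S*(20 + b) (C(b, S) = ((b - 5) + 25)*S = ((-5 + b) + 25)*S = (20 + b)*S = S*(20 + b))
(-212268 + C(-515, -146)) + 72667 = (-212268 - 146*(20 - 515)) + 72667 = (-212268 - 146*(-495)) + 72667 = (-212268 + 72270) + 72667 = -139998 + 72667 = -67331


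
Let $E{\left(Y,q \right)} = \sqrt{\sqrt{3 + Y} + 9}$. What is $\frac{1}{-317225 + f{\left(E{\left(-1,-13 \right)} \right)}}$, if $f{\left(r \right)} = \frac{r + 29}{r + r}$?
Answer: $- \frac{20175171854339902590}{6400058802383690547602111} - \frac{105059164245472 \sqrt{9 + \sqrt{2}}}{6400058802383690547602111} + \frac{533571609 \sqrt{2}}{6400058802383690547602111} + \frac{11673240474429 \sqrt{2} \sqrt{9 + \sqrt{2}}}{6400058802383690547602111} \approx -3.1524 \cdot 10^{-6}$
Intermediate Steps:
$E{\left(Y,q \right)} = \sqrt{9 + \sqrt{3 + Y}}$
$f{\left(r \right)} = \frac{29 + r}{2 r}$
$\frac{1}{-317225 + f{\left(E{\left(-1,-13 \right)} \right)}} = \frac{1}{-317225 + \frac{29 + \sqrt{9 + \sqrt{3 - 1}}}{2 \sqrt{9 + \sqrt{3 - 1}}}} = \frac{1}{-317225 + \frac{29 + \sqrt{9 + \sqrt{2}}}{2 \sqrt{9 + \sqrt{2}}}}$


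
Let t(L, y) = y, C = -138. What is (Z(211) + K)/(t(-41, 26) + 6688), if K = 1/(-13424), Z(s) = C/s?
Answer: -1852723/19017163296 ≈ -9.7424e-5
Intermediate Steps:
Z(s) = -138/s
K = -1/13424 ≈ -7.4493e-5
(Z(211) + K)/(t(-41, 26) + 6688) = (-138/211 - 1/13424)/(26 + 6688) = (-138*1/211 - 1/13424)/6714 = (-138/211 - 1/13424)*(1/6714) = -1852723/2832464*1/6714 = -1852723/19017163296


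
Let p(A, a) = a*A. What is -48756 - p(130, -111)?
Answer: -34326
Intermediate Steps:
p(A, a) = A*a
-48756 - p(130, -111) = -48756 - 130*(-111) = -48756 - 1*(-14430) = -48756 + 14430 = -34326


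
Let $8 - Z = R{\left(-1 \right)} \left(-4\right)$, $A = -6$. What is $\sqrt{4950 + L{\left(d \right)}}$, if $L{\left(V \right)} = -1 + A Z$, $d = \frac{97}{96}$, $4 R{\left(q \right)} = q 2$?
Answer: $17 \sqrt{17} \approx 70.093$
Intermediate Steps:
$R{\left(q \right)} = \frac{q}{2}$ ($R{\left(q \right)} = \frac{q 2}{4} = \frac{2 q}{4} = \frac{q}{2}$)
$d = \frac{97}{96}$ ($d = 97 \cdot \frac{1}{96} = \frac{97}{96} \approx 1.0104$)
$Z = 6$ ($Z = 8 - \frac{1}{2} \left(-1\right) \left(-4\right) = 8 - \left(- \frac{1}{2}\right) \left(-4\right) = 8 - 2 = 6$)
$L{\left(V \right)} = -37$ ($L{\left(V \right)} = -1 - 36 = -37$)
$\sqrt{4950 + L{\left(d \right)}} = \sqrt{4950 - 37} = \sqrt{4913} = 17 \sqrt{17}$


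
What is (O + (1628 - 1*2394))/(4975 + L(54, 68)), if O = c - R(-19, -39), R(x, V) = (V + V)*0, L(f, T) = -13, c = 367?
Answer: -133/1654 ≈ -0.080411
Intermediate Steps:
R(x, V) = 0 (R(x, V) = (2*V)*0 = 0)
O = 367 (O = 367 - 1*0 = 367 + 0 = 367)
(O + (1628 - 1*2394))/(4975 + L(54, 68)) = (367 + (1628 - 1*2394))/(4975 - 13) = (367 + (1628 - 2394))/4962 = (367 - 766)*(1/4962) = -399*1/4962 = -133/1654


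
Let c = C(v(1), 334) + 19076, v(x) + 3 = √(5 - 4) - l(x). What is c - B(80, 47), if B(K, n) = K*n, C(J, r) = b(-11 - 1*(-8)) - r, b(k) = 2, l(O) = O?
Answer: 14984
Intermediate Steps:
v(x) = -2 - x (v(x) = -3 + (√(5 - 4) - x) = -3 + (√1 - x) = -3 + (1 - x) = -2 - x)
C(J, r) = 2 - r
c = 18744 (c = (2 - 1*334) + 19076 = (2 - 334) + 19076 = -332 + 19076 = 18744)
c - B(80, 47) = 18744 - 80*47 = 18744 - 1*3760 = 18744 - 3760 = 14984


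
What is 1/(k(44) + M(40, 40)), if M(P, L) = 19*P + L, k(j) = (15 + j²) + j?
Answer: 1/2795 ≈ 0.00035778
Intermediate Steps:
k(j) = 15 + j + j²
M(P, L) = L + 19*P
1/(k(44) + M(40, 40)) = 1/((15 + 44 + 44²) + (40 + 19*40)) = 1/((15 + 44 + 1936) + (40 + 760)) = 1/(1995 + 800) = 1/2795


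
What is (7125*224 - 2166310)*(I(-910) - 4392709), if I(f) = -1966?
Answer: 2506327099250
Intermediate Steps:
(7125*224 - 2166310)*(I(-910) - 4392709) = (7125*224 - 2166310)*(-1966 - 4392709) = (1596000 - 2166310)*(-4394675) = -570310*(-4394675) = 2506327099250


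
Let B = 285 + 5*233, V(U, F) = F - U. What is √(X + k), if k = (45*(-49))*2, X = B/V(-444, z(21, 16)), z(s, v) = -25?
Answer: 2*I*√193404115/419 ≈ 66.382*I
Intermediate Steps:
B = 1450 (B = 285 + 1165 = 1450)
X = 1450/419 (X = 1450/(-25 - 1*(-444)) = 1450/(-25 + 444) = 1450/419 ≈ 3.4606)
k = -4410 (k = -2205*2 = -4410)
√(X + k) = √(1450/419 - 4410) = √(-1846340/419) = 2*I*√193404115/419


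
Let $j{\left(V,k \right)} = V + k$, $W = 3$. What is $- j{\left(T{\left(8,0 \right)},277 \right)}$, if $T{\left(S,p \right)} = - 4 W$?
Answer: $-265$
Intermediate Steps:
$T{\left(S,p \right)} = -12$ ($T{\left(S,p \right)} = \left(-4\right) 3 = -12$)
$- j{\left(T{\left(8,0 \right)},277 \right)} = - (-12 + 277) = \left(-1\right) 265 = -265$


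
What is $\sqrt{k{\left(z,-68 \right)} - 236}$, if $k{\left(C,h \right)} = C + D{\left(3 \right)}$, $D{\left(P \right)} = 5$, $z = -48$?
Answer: $3 i \sqrt{31} \approx 16.703 i$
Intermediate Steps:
$k{\left(C,h \right)} = 5 + C$ ($k{\left(C,h \right)} = C + 5 = 5 + C$)
$\sqrt{k{\left(z,-68 \right)} - 236} = \sqrt{\left(5 - 48\right) - 236} = \sqrt{-43 + \left(-1686 + 1450\right)} = \sqrt{-43 - 236} = \sqrt{-279} = 3 i \sqrt{31}$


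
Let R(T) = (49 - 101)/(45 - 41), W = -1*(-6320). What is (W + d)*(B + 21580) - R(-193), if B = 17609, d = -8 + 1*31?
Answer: 248575840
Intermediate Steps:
W = 6320
d = 23 (d = -8 + 31 = 23)
R(T) = -13 (R(T) = -52/4 = -52*¼ = -13)
(W + d)*(B + 21580) - R(-193) = (6320 + 23)*(17609 + 21580) - 1*(-13) = 6343*39189 + 13 = 248575827 + 13 = 248575840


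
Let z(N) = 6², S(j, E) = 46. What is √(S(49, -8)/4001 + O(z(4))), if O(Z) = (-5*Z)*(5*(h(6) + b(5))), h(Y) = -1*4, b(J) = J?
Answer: I*√14407016854/4001 ≈ 30.0*I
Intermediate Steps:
h(Y) = -4
z(N) = 36
O(Z) = -25*Z (O(Z) = (-5*Z)*(5*(-4 + 5)) = (-5*Z)*(5*1) = -5*Z*5 = -25*Z)
√(S(49, -8)/4001 + O(z(4))) = √(46/4001 - 25*36) = √(46*(1/4001) - 900) = √(46/4001 - 900) = √(-3600854/4001) = I*√14407016854/4001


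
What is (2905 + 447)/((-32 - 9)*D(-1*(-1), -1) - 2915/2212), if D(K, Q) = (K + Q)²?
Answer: -7414624/2915 ≈ -2543.6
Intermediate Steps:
(2905 + 447)/((-32 - 9)*D(-1*(-1), -1) - 2915/2212) = (2905 + 447)/((-32 - 9)*(-1*(-1) - 1)² - 2915/2212) = 3352/(-41*(1 - 1)² - 2915*1/2212) = 3352/(-41*0² - 2915/2212) = 3352/(-41*0 - 2915/2212) = 3352/(0 - 2915/2212) = 3352/(-2915/2212) = 3352*(-2212/2915) = -7414624/2915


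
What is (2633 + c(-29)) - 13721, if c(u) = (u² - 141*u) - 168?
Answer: -6326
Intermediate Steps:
c(u) = -168 + u² - 141*u
(2633 + c(-29)) - 13721 = (2633 + (-168 + (-29)² - 141*(-29))) - 13721 = (2633 + (-168 + 841 + 4089)) - 13721 = (2633 + 4762) - 13721 = 7395 - 13721 = -6326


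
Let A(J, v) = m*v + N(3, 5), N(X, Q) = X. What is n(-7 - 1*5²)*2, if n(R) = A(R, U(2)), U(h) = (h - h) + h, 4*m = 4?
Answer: 10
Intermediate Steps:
m = 1 (m = (¼)*4 = 1)
U(h) = h (U(h) = 0 + h = h)
A(J, v) = 3 + v (A(J, v) = 1*v + 3 = v + 3 = 3 + v)
n(R) = 5 (n(R) = 3 + 2 = 5)
n(-7 - 1*5²)*2 = 5*2 = 10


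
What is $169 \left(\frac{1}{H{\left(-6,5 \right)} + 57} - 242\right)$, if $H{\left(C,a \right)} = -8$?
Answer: $- \frac{2003833}{49} \approx -40895.0$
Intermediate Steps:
$169 \left(\frac{1}{H{\left(-6,5 \right)} + 57} - 242\right) = 169 \left(\frac{1}{-8 + 57} - 242\right) = 169 \left(\frac{1}{49} - 242\right) = 169 \left(- \frac{11857}{49}\right) = - \frac{2003833}{49}$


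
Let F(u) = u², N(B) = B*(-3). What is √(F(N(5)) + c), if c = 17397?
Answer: 3*√1958 ≈ 132.75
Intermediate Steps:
N(B) = -3*B
√(F(N(5)) + c) = √((-3*5)² + 17397) = √((-15)² + 17397) = √(225 + 17397) = √17622 = 3*√1958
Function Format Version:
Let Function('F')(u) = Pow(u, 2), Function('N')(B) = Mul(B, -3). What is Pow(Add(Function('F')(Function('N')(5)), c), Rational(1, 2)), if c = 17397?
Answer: Mul(3, Pow(1958, Rational(1, 2))) ≈ 132.75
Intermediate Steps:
Function('N')(B) = Mul(-3, B)
Pow(Add(Function('F')(Function('N')(5)), c), Rational(1, 2)) = Pow(Add(Pow(Mul(-3, 5), 2), 17397), Rational(1, 2)) = Pow(Add(Pow(-15, 2), 17397), Rational(1, 2)) = Pow(Add(225, 17397), Rational(1, 2)) = Pow(17622, Rational(1, 2)) = Mul(3, Pow(1958, Rational(1, 2)))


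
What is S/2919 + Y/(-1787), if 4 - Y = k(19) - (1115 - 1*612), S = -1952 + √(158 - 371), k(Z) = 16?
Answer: -4921453/5216253 + I*√213/2919 ≈ -0.94348 + 0.0049998*I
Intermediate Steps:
S = -1952 + I*√213 (S = -1952 + √(-213) = -1952 + I*√213 ≈ -1952.0 + 14.595*I)
Y = 491 (Y = 4 - (16 - (1115 - 1*612)) = 4 - (16 - (1115 - 612)) = 4 - (16 - 1*503) = 4 - (16 - 503) = 4 - 1*(-487) = 4 + 487 = 491)
S/2919 + Y/(-1787) = (-1952 + I*√213)/2919 + 491/(-1787) = (-1952 + I*√213)*(1/2919) + 491*(-1/1787) = (-1952/2919 + I*√213/2919) - 491/1787 = -4921453/5216253 + I*√213/2919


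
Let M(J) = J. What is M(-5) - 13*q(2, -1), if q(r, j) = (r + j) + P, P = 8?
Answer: -122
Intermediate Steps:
q(r, j) = 8 + j + r (q(r, j) = (r + j) + 8 = (j + r) + 8 = 8 + j + r)
M(-5) - 13*q(2, -1) = -5 - 13*(8 - 1 + 2) = -5 - 13*9 = -5 - 117 = -122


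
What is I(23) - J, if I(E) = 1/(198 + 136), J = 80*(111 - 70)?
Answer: -1095519/334 ≈ -3280.0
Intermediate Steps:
J = 3280 (J = 80*41 = 3280)
I(E) = 1/334
I(23) - J = 1/334 - 1*3280 = 1/334 - 3280 = -1095519/334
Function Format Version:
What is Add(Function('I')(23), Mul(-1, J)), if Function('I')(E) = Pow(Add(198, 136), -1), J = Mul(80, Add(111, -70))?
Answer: Rational(-1095519, 334) ≈ -3280.0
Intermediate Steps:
J = 3280 (J = Mul(80, 41) = 3280)
Function('I')(E) = Rational(1, 334) (Function('I')(E) = Pow(334, -1) = Rational(1, 334))
Add(Function('I')(23), Mul(-1, J)) = Add(Rational(1, 334), Mul(-1, 3280)) = Add(Rational(1, 334), -3280) = Rational(-1095519, 334)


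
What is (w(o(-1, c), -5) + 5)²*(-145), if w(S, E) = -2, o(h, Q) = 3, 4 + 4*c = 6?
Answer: -1305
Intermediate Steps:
c = ½ (c = -1 + (¼)*6 = -1 + 3/2 = ½ ≈ 0.50000)
(w(o(-1, c), -5) + 5)²*(-145) = (-2 + 5)²*(-145) = 3²*(-145) = 9*(-145) = -1305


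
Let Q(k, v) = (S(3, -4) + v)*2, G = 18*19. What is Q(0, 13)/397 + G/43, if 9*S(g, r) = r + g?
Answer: 1231942/153639 ≈ 8.0184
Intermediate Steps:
S(g, r) = g/9 + r/9 (S(g, r) = (r + g)/9 = (g + r)/9 = g/9 + r/9)
G = 342
Q(k, v) = -2/9 + 2*v (Q(k, v) = (((⅑)*3 + (⅑)*(-4)) + v)*2 = ((⅓ - 4/9) + v)*2 = (-⅑ + v)*2 = -2/9 + 2*v)
Q(0, 13)/397 + G/43 = (-2/9 + 2*13)/397 + 342/43 = (-2/9 + 26)*(1/397) + 342*(1/43) = (232/9)*(1/397) + 342/43 = 232/3573 + 342/43 = 1231942/153639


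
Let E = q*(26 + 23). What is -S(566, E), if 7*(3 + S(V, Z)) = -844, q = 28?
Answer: 865/7 ≈ 123.57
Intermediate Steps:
E = 1372 (E = 28*(26 + 23) = 28*49 = 1372)
S(V, Z) = -865/7 (S(V, Z) = -3 + (⅐)*(-844) = -3 - 844/7 = -865/7)
-S(566, E) = -1*(-865/7) = 865/7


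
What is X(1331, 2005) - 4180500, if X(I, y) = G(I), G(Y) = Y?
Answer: -4179169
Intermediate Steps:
X(I, y) = I
X(1331, 2005) - 4180500 = 1331 - 4180500 = -4179169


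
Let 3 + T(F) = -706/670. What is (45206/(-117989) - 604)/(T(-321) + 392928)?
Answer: -11944519135/7765417835629 ≈ -0.0015382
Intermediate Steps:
T(F) = -1358/335 (T(F) = -3 - 706/670 = -3 - 706*1/670 = -3 - 353/335 = -1358/335)
(45206/(-117989) - 604)/(T(-321) + 392928) = (45206/(-117989) - 604)/(-1358/335 + 392928) = (45206*(-1/117989) - 604)/(131629522/335) = (-45206/117989 - 604)*(335/131629522) = -71310562/117989*335/131629522 = -11944519135/7765417835629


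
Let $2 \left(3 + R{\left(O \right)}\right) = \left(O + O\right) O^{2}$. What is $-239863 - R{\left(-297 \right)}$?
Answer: $25958213$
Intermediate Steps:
$R{\left(O \right)} = -3 + O^{3}$ ($R{\left(O \right)} = -3 + \frac{\left(O + O\right) O^{2}}{2} = -3 + \frac{2 O O^{2}}{2} = -3 + \frac{2 O^{3}}{2} = -3 + O^{3}$)
$-239863 - R{\left(-297 \right)} = -239863 - \left(-3 + \left(-297\right)^{3}\right) = -239863 - \left(-3 - 26198073\right) = -239863 - -26198076 = -239863 + 26198076 = 25958213$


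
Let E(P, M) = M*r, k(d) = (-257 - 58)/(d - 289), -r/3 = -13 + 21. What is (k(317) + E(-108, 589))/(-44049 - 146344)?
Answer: 56589/761572 ≈ 0.074306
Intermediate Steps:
r = -24 (r = -3*(-13 + 21) = -3*8 = -24)
k(d) = -315/(-289 + d)
E(P, M) = -24*M (E(P, M) = M*(-24) = -24*M)
(k(317) + E(-108, 589))/(-44049 - 146344) = (-315/(-289 + 317) - 24*589)/(-44049 - 146344) = (-315/28 - 14136)/(-190393) = (-315*1/28 - 14136)*(-1/190393) = (-45/4 - 14136)*(-1/190393) = -56589/4*(-1/190393) = 56589/761572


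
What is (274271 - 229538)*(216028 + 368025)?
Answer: 26126442849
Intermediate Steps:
(274271 - 229538)*(216028 + 368025) = 44733*584053 = 26126442849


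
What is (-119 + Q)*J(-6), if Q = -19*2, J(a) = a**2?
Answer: -5652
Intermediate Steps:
Q = -38
(-119 + Q)*J(-6) = (-119 - 38)*(-6)**2 = -157*36 = -5652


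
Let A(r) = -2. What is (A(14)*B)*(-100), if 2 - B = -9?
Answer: 2200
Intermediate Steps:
B = 11 (B = 2 - 1*(-9) = 2 + 9 = 11)
(A(14)*B)*(-100) = -2*11*(-100) = -22*(-100) = 2200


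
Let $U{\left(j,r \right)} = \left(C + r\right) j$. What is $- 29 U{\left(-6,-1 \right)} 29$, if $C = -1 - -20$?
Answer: $90828$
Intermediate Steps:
$C = 19$ ($C = -1 + 20 = 19$)
$U{\left(j,r \right)} = j \left(19 + r\right)$ ($U{\left(j,r \right)} = \left(19 + r\right) j = j \left(19 + r\right)$)
$- 29 U{\left(-6,-1 \right)} 29 = - 29 \left(- 6 \left(19 - 1\right)\right) 29 = - 29 \left(\left(-6\right) 18\right) 29 = \left(-29\right) \left(-108\right) 29 = 3132 \cdot 29 = 90828$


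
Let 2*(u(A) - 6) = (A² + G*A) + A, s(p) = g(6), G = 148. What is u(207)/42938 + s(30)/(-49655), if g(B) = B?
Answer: 914814216/1066043195 ≈ 0.85814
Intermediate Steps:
s(p) = 6
u(A) = 6 + A²/2 + 149*A/2 (u(A) = 6 + ((A² + 148*A) + A)/2 = 6 + (A² + 149*A)/2 = 6 + (A²/2 + 149*A/2) = 6 + A²/2 + 149*A/2)
u(207)/42938 + s(30)/(-49655) = (6 + (½)*207² + (149/2)*207)/42938 + 6/(-49655) = (6 + (½)*42849 + 30843/2)*(1/42938) + 6*(-1/49655) = (6 + 42849/2 + 30843/2)*(1/42938) - 6/49655 = 36852*(1/42938) - 6/49655 = 18426/21469 - 6/49655 = 914814216/1066043195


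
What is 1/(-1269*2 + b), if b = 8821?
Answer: 1/6283 ≈ 0.00015916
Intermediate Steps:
1/(-1269*2 + b) = 1/(-1269*2 + 8821) = 1/(-2538 + 8821) = 1/6283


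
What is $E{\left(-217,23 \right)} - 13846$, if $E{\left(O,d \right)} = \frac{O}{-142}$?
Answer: $- \frac{1965915}{142} \approx -13844.0$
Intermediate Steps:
$E{\left(O,d \right)} = - \frac{O}{142}$ ($E{\left(O,d \right)} = O \left(- \frac{1}{142}\right) = - \frac{O}{142}$)
$E{\left(-217,23 \right)} - 13846 = \left(- \frac{1}{142}\right) \left(-217\right) - 13846 = \frac{217}{142} - 13846 = - \frac{1965915}{142}$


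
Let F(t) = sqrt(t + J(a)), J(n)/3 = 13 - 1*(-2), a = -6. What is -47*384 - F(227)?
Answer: -18048 - 4*sqrt(17) ≈ -18065.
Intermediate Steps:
J(n) = 45 (J(n) = 3*(13 - 1*(-2)) = 3*(13 + 2) = 3*15 = 45)
F(t) = sqrt(45 + t) (F(t) = sqrt(t + 45) = sqrt(45 + t))
-47*384 - F(227) = -47*384 - sqrt(45 + 227) = -18048 - sqrt(272) = -18048 - 4*sqrt(17)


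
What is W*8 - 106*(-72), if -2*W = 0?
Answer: 7632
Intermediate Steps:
W = 0 (W = -½*0 = 0)
W*8 - 106*(-72) = 0*8 - 106*(-72) = 0 + 7632 = 7632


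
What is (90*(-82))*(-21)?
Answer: 154980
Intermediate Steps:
(90*(-82))*(-21) = -7380*(-21) = 154980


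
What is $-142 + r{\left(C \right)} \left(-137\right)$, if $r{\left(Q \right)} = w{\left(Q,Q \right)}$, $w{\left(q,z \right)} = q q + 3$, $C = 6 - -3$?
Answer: $-11650$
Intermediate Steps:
$C = 9$ ($C = 6 + \left(-1 + 4\right) = 6 + 3 = 9$)
$w{\left(q,z \right)} = 3 + q^{2}$ ($w{\left(q,z \right)} = q^{2} + 3 = 3 + q^{2}$)
$r{\left(Q \right)} = 3 + Q^{2}$
$-142 + r{\left(C \right)} \left(-137\right) = -142 + \left(3 + 9^{2}\right) \left(-137\right) = -142 + \left(3 + 81\right) \left(-137\right) = -142 + 84 \left(-137\right) = -142 - 11508 = -11650$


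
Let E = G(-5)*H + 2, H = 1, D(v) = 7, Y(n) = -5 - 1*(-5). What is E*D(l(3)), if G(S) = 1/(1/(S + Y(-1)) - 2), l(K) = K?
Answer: 119/11 ≈ 10.818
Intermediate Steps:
Y(n) = 0 (Y(n) = -5 + 5 = 0)
G(S) = 1/(-2 + 1/S) (G(S) = 1/(1/(S + 0) - 2) = 1/(1/S - 2) = 1/(-2 + 1/S))
E = 17/11 (E = -1*(-5)/(-1 + 2*(-5))*1 + 2 = -1*(-5)/(-1 - 10)*1 + 2 = -1*(-5)/(-11)*1 + 2 = -1*(-5)*(-1/11)*1 + 2 = -5/11*1 + 2 = -5/11 + 2 = 17/11 ≈ 1.5455)
E*D(l(3)) = (17/11)*7 = 119/11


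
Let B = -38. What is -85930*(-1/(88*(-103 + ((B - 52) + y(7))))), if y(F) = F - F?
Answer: -42965/8492 ≈ -5.0595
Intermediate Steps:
y(F) = 0
-85930*(-1/(88*(-103 + ((B - 52) + y(7))))) = -85930*(-1/(88*(-103 + ((-38 - 52) + 0)))) = -85930*(-1/(88*(-103 + (-90 + 0)))) = -85930*(-1/(88*(-103 - 90))) = -85930/((-88*(-193))) = -85930/16984 = -85930*1/16984 = -42965/8492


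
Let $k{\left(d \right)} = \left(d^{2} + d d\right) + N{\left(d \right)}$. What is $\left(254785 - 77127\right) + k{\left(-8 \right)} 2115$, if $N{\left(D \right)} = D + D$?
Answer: $414538$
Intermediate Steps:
$N{\left(D \right)} = 2 D$
$k{\left(d \right)} = 2 d + 2 d^{2}$ ($k{\left(d \right)} = \left(d^{2} + d d\right) + 2 d = \left(d^{2} + d^{2}\right) + 2 d = 2 d^{2} + 2 d = 2 d + 2 d^{2}$)
$\left(254785 - 77127\right) + k{\left(-8 \right)} 2115 = \left(254785 - 77127\right) + 2 \left(-8\right) \left(1 - 8\right) 2115 = 177658 + 2 \left(-8\right) \left(-7\right) 2115 = 177658 + 112 \cdot 2115 = 177658 + 236880 = 414538$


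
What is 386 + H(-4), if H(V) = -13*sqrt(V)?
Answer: 386 - 26*I ≈ 386.0 - 26.0*I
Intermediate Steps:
386 + H(-4) = 386 - 26*I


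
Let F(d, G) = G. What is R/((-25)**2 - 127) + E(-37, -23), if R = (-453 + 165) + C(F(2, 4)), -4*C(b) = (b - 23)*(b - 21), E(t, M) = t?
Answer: -75179/1992 ≈ -37.740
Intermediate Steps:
C(b) = -(-23 + b)*(-21 + b)/4 (C(b) = -(b - 23)*(b - 21)/4 = -(-23 + b)*(-21 + b)/4)
R = -1475/4 (R = (-453 + 165) + (-483/4 + 11*4 - 1/4*4**2) = -288 + (-483/4 + 44 - 1/4*16) = -288 + (-483/4 + 44 - 4) = -288 - 323/4 = -1475/4 ≈ -368.75)
R/((-25)**2 - 127) + E(-37, -23) = -1475/(4*((-25)**2 - 127)) - 37 = -1475/(4*(625 - 127)) - 37 = -1475/4/498 - 37 = -1475/4*1/498 - 37 = -1475/1992 - 37 = -75179/1992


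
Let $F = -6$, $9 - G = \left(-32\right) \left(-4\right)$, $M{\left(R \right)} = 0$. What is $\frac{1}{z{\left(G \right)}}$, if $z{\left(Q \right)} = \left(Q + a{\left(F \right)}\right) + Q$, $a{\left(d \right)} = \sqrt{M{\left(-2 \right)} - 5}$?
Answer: $- \frac{238}{56649} - \frac{i \sqrt{5}}{56649} \approx -0.0042013 - 3.9472 \cdot 10^{-5} i$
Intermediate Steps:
$G = -119$ ($G = 9 - \left(-32\right) \left(-4\right) = 9 - 128 = -119$)
$a{\left(d \right)} = i \sqrt{5}$ ($a{\left(d \right)} = \sqrt{0 - 5} = \sqrt{-5} = i \sqrt{5}$)
$z{\left(Q \right)} = 2 Q + i \sqrt{5}$ ($z{\left(Q \right)} = \left(Q + i \sqrt{5}\right) + Q = 2 Q + i \sqrt{5}$)
$\frac{1}{z{\left(G \right)}} = \frac{1}{2 \left(-119\right) + i \sqrt{5}} = \frac{1}{-238 + i \sqrt{5}}$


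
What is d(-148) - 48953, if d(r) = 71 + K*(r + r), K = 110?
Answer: -81442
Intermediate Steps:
d(r) = 71 + 220*r (d(r) = 71 + 110*(r + r) = 71 + 110*(2*r) = 71 + 220*r)
d(-148) - 48953 = (71 + 220*(-148)) - 48953 = (71 - 32560) - 48953 = -32489 - 48953 = -81442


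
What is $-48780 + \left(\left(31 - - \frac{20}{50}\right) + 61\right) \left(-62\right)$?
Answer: $- \frac{272544}{5} \approx -54509.0$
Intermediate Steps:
$-48780 + \left(\left(31 - - \frac{20}{50}\right) + 61\right) \left(-62\right) = -48780 + \left(\left(31 - \left(-20\right) \frac{1}{50}\right) + 61\right) \left(-62\right) = -48780 + \left(\left(31 - - \frac{2}{5}\right) + 61\right) \left(-62\right) = -48780 + \left(\left(31 + \frac{2}{5}\right) + 61\right) \left(-62\right) = -48780 + \left(\frac{157}{5} + 61\right) \left(-62\right) = -48780 + \frac{462}{5} \left(-62\right) = -48780 - \frac{28644}{5} = - \frac{272544}{5}$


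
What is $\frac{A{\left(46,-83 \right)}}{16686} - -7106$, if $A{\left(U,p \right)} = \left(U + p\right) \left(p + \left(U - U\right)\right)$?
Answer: $\frac{118573787}{16686} \approx 7106.2$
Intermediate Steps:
$A{\left(U,p \right)} = p \left(U + p\right)$ ($A{\left(U,p \right)} = \left(U + p\right) \left(p + 0\right) = \left(U + p\right) p = p \left(U + p\right)$)
$\frac{A{\left(46,-83 \right)}}{16686} - -7106 = \frac{\left(-83\right) \left(46 - 83\right)}{16686} - -7106 = \left(-83\right) \left(-37\right) \frac{1}{16686} + 7106 = 3071 \cdot \frac{1}{16686} + 7106 = \frac{3071}{16686} + 7106 = \frac{118573787}{16686}$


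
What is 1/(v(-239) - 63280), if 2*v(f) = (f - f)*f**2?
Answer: -1/63280 ≈ -1.5803e-5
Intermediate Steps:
v(f) = 0 (v(f) = ((f - f)*f**2)/2 = (0*f**2)/2 = (1/2)*0 = 0)
1/(v(-239) - 63280) = 1/(0 - 63280) = 1/(-63280) = -1/63280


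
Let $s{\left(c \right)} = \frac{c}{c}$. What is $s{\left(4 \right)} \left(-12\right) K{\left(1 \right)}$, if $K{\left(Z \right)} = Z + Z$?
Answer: $-24$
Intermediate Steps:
$s{\left(c \right)} = 1$
$K{\left(Z \right)} = 2 Z$
$s{\left(4 \right)} \left(-12\right) K{\left(1 \right)} = 1 \left(-12\right) 2 \cdot 1 = \left(-12\right) 2 = -24$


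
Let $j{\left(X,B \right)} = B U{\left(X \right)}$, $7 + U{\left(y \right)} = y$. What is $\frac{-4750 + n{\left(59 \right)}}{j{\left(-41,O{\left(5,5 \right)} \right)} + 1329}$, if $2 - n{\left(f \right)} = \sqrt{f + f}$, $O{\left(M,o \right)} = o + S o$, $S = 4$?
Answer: $- \frac{4748}{129} - \frac{\sqrt{118}}{129} \approx -36.89$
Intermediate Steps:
$U{\left(y \right)} = -7 + y$
$O{\left(M,o \right)} = 5 o$ ($O{\left(M,o \right)} = o + 4 o = 5 o$)
$j{\left(X,B \right)} = B \left(-7 + X\right)$
$n{\left(f \right)} = 2 - \sqrt{2} \sqrt{f}$ ($n{\left(f \right)} = 2 - \sqrt{f + f} = 2 - \sqrt{2 f} = 2 - \sqrt{2} \sqrt{f}$)
$\frac{-4750 + n{\left(59 \right)}}{j{\left(-41,O{\left(5,5 \right)} \right)} + 1329} = \frac{-4750 + \left(2 - \sqrt{2} \sqrt{59}\right)}{5 \cdot 5 \left(-7 - 41\right) + 1329} = \frac{-4750 + \left(2 - \sqrt{118}\right)}{25 \left(-48\right) + 1329} = \frac{-4748 - \sqrt{118}}{-1200 + 1329} = \frac{-4748 - \sqrt{118}}{129} = \left(-4748 - \sqrt{118}\right) \frac{1}{129} = - \frac{4748}{129} - \frac{\sqrt{118}}{129}$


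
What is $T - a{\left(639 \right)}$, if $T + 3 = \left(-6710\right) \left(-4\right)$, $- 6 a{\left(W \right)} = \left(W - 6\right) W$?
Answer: $\frac{188503}{2} \approx 94252.0$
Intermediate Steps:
$a{\left(W \right)} = - \frac{W \left(-6 + W\right)}{6}$ ($a{\left(W \right)} = - \frac{\left(W - 6\right) W}{6} = - \frac{\left(-6 + W\right) W}{6} = - \frac{W \left(-6 + W\right)}{6}$)
$T = 26837$ ($T = -3 - -26840 = -3 + 26840 = 26837$)
$T - a{\left(639 \right)} = 26837 - \frac{1}{6} \cdot 639 \left(6 - 639\right) = 26837 - \frac{1}{6} \cdot 639 \left(-633\right) = 26837 - - \frac{134829}{2} = 26837 + \frac{134829}{2} = \frac{188503}{2}$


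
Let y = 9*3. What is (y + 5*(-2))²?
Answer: 289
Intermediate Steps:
y = 27
(y + 5*(-2))² = (27 + 5*(-2))² = (27 - 10)² = 17² = 289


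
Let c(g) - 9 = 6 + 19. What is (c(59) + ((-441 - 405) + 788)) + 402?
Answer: 378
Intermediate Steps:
c(g) = 34 (c(g) = 9 + (6 + 19) = 9 + 25 = 34)
(c(59) + ((-441 - 405) + 788)) + 402 = (34 + ((-441 - 405) + 788)) + 402 = (34 + (-846 + 788)) + 402 = (34 - 58) + 402 = -24 + 402 = 378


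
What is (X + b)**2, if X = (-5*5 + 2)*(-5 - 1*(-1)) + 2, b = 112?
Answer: 42436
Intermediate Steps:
X = 94 (X = (-25 + 2)*(-5 + 1) + 2 = -23*(-4) + 2 = 92 + 2 = 94)
(X + b)**2 = (94 + 112)**2 = 206**2 = 42436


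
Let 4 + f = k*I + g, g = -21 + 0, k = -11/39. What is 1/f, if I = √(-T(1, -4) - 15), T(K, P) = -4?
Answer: -38025/951956 + 429*I*√11/951956 ≈ -0.039944 + 0.0014946*I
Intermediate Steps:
k = -11/39 (k = -11*1/39 = -11/39 ≈ -0.28205)
g = -21
I = I*√11 (I = √(-1*(-4) - 15) = √(4 - 15) = √(-11) = I*√11 ≈ 3.3166*I)
f = -25 - 11*I*√11/39 (f = -4 + (-11*I*√11/39 - 21) = -4 + (-21 - 11*I*√11/39) = -25 - 11*I*√11/39 ≈ -25.0 - 0.93546*I)
1/f = 1/(-25 - 11*I*√11/39)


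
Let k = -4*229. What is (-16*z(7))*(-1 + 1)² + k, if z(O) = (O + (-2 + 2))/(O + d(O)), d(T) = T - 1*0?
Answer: -916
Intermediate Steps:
d(T) = T (d(T) = T + 0 = T)
z(O) = ½ (z(O) = (O + (-2 + 2))/(O + O) = (O + 0)/((2*O)) = O*(1/(2*O)) = ½)
k = -916
(-16*z(7))*(-1 + 1)² + k = (-16*½)*(-1 + 1)² - 916 = -8*0² - 916 = -8*0 - 916 = 0 - 916 = -916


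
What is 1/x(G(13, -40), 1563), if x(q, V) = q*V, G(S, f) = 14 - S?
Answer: 1/1563 ≈ 0.00063980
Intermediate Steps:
x(q, V) = V*q
1/x(G(13, -40), 1563) = 1/(1563*(14 - 1*13)) = 1/(1563*(14 - 13)) = 1/(1563*1) = 1/1563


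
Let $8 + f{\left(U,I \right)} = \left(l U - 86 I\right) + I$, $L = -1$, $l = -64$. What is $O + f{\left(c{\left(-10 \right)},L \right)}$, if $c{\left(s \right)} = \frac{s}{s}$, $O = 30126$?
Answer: $30139$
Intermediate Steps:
$c{\left(s \right)} = 1$
$f{\left(U,I \right)} = -8 - 85 I - 64 U$ ($f{\left(U,I \right)} = -8 - \left(64 U + 85 I\right) = -8 - 85 I - 64 U$)
$O + f{\left(c{\left(-10 \right)},L \right)} = 30126 - -13 = 30126 + 13 = 30139$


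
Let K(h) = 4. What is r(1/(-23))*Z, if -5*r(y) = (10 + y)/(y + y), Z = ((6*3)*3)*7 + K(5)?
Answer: 43739/5 ≈ 8747.8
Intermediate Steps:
Z = 382 (Z = ((6*3)*3)*7 + 4 = (18*3)*7 + 4 = 54*7 + 4 = 378 + 4 = 382)
r(y) = -(10 + y)/(10*y) (r(y) = -(10 + y)/(5*(y + y)) = -(10 + y)/(5*(2*y)) = -(10 + y)*1/(2*y)/5 = -(10 + y)/(10*y))
r(1/(-23))*Z = ((-10 - 1/(-23))/(10*(1/(-23))))*382 = ((-10 - 1*(-1/23))/(10*(-1/23)))*382 = ((1/10)*(-23)*(-10 + 1/23))*382 = ((1/10)*(-23)*(-229/23))*382 = (229/10)*382 = 43739/5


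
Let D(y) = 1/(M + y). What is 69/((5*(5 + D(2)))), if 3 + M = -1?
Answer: 46/15 ≈ 3.0667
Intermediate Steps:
M = -4 (M = -3 - 1 = -4)
D(y) = 1/(-4 + y)
69/((5*(5 + D(2)))) = 69/((5*(5 + 1/(-4 + 2)))) = 69/((5*(5 + 1/(-2)))) = 69/((5*(5 - ½))) = 69/((5*(9/2))) = 69/(45/2) = 69*(2/45) = 46/15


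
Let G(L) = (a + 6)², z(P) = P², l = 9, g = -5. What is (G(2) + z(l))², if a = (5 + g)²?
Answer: 13689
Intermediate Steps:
a = 0 (a = (5 - 5)² = 0² = 0)
G(L) = 36 (G(L) = (0 + 6)² = 6² = 36)
(G(2) + z(l))² = (36 + 9²)² = (36 + 81)² = 117² = 13689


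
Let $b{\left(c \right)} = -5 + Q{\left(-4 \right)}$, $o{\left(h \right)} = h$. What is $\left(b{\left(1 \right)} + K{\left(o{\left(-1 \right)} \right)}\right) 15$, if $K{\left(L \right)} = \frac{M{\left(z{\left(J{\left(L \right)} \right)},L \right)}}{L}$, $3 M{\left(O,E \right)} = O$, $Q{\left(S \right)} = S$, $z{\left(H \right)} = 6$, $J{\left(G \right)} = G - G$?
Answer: $-165$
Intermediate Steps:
$J{\left(G \right)} = 0$
$b{\left(c \right)} = -9$ ($b{\left(c \right)} = -5 - 4 = -9$)
$M{\left(O,E \right)} = \frac{O}{3}$
$K{\left(L \right)} = \frac{2}{L}$ ($K{\left(L \right)} = \frac{\frac{1}{3} \cdot 6}{L} = \frac{2}{L}$)
$\left(b{\left(1 \right)} + K{\left(o{\left(-1 \right)} \right)}\right) 15 = \left(-9 + \frac{2}{-1}\right) 15 = \left(-9 + 2 \left(-1\right)\right) 15 = \left(-9 - 2\right) 15 = \left(-11\right) 15 = -165$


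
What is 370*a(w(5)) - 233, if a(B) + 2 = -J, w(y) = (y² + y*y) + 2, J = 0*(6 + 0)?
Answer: -973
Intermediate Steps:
J = 0 (J = 0*6 = 0)
w(y) = 2 + 2*y² (w(y) = (y² + y²) + 2 = 2*y² + 2 = 2 + 2*y²)
a(B) = -2 (a(B) = -2 - 1*0 = -2 + 0 = -2)
370*a(w(5)) - 233 = 370*(-2) - 233 = -740 - 233 = -973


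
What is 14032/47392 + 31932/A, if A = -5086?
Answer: -45061081/7532366 ≈ -5.9823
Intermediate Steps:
14032/47392 + 31932/A = 14032/47392 + 31932/(-5086) = 14032*(1/47392) + 31932*(-1/5086) = 877/2962 - 15966/2543 = -45061081/7532366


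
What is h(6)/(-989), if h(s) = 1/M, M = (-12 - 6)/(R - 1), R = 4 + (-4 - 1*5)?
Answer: -1/2967 ≈ -0.00033704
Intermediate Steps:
R = -5 (R = 4 + (-4 - 5) = 4 - 9 = -5)
M = 3 (M = (-12 - 6)/(-5 - 1) = -18/(-6) = -18*(-1/6) = 3)
h(s) = 1/3
h(6)/(-989) = (1/3)/(-989) = (1/3)*(-1/989) = -1/2967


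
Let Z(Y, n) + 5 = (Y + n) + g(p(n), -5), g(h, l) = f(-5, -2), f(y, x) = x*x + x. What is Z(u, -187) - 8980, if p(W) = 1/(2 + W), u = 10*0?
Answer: -9170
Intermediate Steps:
u = 0
f(y, x) = x + x² (f(y, x) = x² + x = x + x²)
g(h, l) = 2 (g(h, l) = -2*(1 - 2) = -2*(-1) = 2)
Z(Y, n) = -3 + Y + n (Z(Y, n) = -5 + ((Y + n) + 2) = -5 + (2 + Y + n) = -3 + Y + n)
Z(u, -187) - 8980 = (-3 + 0 - 187) - 8980 = -190 - 8980 = -9170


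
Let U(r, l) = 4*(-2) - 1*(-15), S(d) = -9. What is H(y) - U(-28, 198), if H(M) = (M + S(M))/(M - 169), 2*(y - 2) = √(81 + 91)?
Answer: -96898/13923 - 80*√43/13923 ≈ -6.9972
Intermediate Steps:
y = 2 + √43 (y = 2 + √(81 + 91)/2 = 2 + √172/2 = 2 + (2*√43)/2 = 2 + √43 ≈ 8.5574)
U(r, l) = 7 (U(r, l) = -8 + 15 = 7)
H(M) = (-9 + M)/(-169 + M) (H(M) = (M - 9)/(M - 169) = (-9 + M)/(-169 + M))
H(y) - U(-28, 198) = (-9 + (2 + √43))/(-169 + (2 + √43)) - 1*7 = (-7 + √43)/(-167 + √43) - 7 = -7 + (-7 + √43)/(-167 + √43)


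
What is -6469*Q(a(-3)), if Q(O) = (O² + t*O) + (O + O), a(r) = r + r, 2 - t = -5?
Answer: 116442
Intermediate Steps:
t = 7 (t = 2 - 1*(-5) = 2 + 5 = 7)
a(r) = 2*r
Q(O) = O² + 9*O (Q(O) = (O² + 7*O) + (O + O) = (O² + 7*O) + 2*O = O² + 9*O)
-6469*Q(a(-3)) = -6469*2*(-3)*(9 + 2*(-3)) = -(-38814)*(9 - 6) = -(-38814)*3 = -6469*(-18) = 116442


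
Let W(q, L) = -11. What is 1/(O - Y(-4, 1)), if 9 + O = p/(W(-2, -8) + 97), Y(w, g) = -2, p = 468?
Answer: -43/67 ≈ -0.64179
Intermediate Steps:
O = -153/43 (O = -9 + 468/(-11 + 97) = -9 + 468/86 = -9 + 468*(1/86) = -9 + 234/43 = -153/43 ≈ -3.5581)
1/(O - Y(-4, 1)) = 1/(-153/43 - 1*(-2)) = 1/(-153/43 + 2) = 1/(-67/43) = -43/67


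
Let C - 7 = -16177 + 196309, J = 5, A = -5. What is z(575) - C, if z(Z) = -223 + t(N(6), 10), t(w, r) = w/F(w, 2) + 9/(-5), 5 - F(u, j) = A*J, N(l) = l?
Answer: -901818/5 ≈ -1.8036e+5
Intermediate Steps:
C = 180139 (C = 7 + (-16177 + 196309) = 7 + 180132 = 180139)
F(u, j) = 30 (F(u, j) = 5 - (-5)*5 = 5 - 1*(-25) = 5 + 25 = 30)
t(w, r) = -9/5 + w/30 (t(w, r) = w/30 + 9/(-5) = w*(1/30) + 9*(-⅕) = w/30 - 9/5 = -9/5 + w/30)
z(Z) = -1123/5 (z(Z) = -223 + (-9/5 + (1/30)*6) = -223 + (-9/5 + ⅕) = -223 - 8/5 = -1123/5)
z(575) - C = -1123/5 - 1*180139 = -1123/5 - 180139 = -901818/5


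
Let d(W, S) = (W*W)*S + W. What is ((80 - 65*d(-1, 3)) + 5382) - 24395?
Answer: -19063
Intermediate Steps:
d(W, S) = W + S*W**2 (d(W, S) = W**2*S + W = S*W**2 + W = W + S*W**2)
((80 - 65*d(-1, 3)) + 5382) - 24395 = ((80 - (-65)*(1 + 3*(-1))) + 5382) - 24395 = ((80 - (-65)*(1 - 3)) + 5382) - 24395 = ((80 - (-65)*(-2)) + 5382) - 24395 = ((80 - 65*2) + 5382) - 24395 = ((80 - 130) + 5382) - 24395 = (-50 + 5382) - 24395 = 5332 - 24395 = -19063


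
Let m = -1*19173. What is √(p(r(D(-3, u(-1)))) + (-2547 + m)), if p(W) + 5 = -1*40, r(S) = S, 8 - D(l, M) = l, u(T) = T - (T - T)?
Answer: I*√21765 ≈ 147.53*I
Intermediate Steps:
u(T) = T (u(T) = T - 1*0 = T + 0 = T)
D(l, M) = 8 - l
m = -19173
p(W) = -45 (p(W) = -5 - 1*40 = -5 - 40 = -45)
√(p(r(D(-3, u(-1)))) + (-2547 + m)) = √(-45 + (-2547 - 19173)) = √(-45 - 21720) = √(-21765) = I*√21765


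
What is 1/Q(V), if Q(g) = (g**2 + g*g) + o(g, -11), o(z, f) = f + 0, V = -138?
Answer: 1/38077 ≈ 2.6263e-5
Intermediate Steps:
o(z, f) = f
Q(g) = -11 + 2*g**2 (Q(g) = (g**2 + g*g) - 11 = (g**2 + g**2) - 11 = 2*g**2 - 11 = -11 + 2*g**2)
1/Q(V) = 1/(-11 + 2*(-138)**2) = 1/(-11 + 2*19044) = 1/(-11 + 38088) = 1/38077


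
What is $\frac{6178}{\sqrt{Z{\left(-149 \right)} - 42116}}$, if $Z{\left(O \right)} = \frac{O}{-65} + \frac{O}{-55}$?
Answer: $- \frac{3089 i \sqrt{5382048815}}{7527341} \approx - 30.106 i$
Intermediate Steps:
$Z{\left(O \right)} = - \frac{24 O}{715}$ ($Z{\left(O \right)} = O \left(- \frac{1}{65}\right) + O \left(- \frac{1}{55}\right) = - \frac{O}{65} - \frac{O}{55} = - \frac{24 O}{715}$)
$\frac{6178}{\sqrt{Z{\left(-149 \right)} - 42116}} = \frac{6178}{\sqrt{\left(- \frac{24}{715}\right) \left(-149\right) - 42116}} = \frac{6178}{\sqrt{\frac{3576}{715} - 42116}} = \frac{6178}{\sqrt{- \frac{30109364}{715}}} = \frac{6178}{\frac{2}{715} i \sqrt{5382048815}} = 6178 \left(- \frac{i \sqrt{5382048815}}{15054682}\right) = - \frac{3089 i \sqrt{5382048815}}{7527341}$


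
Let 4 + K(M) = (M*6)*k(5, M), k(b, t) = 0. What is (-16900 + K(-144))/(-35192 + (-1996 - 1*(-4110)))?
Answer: 8452/16539 ≈ 0.51103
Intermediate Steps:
K(M) = -4 (K(M) = -4 + (M*6)*0 = -4 + (6*M)*0 = -4 + 0 = -4)
(-16900 + K(-144))/(-35192 + (-1996 - 1*(-4110))) = (-16900 - 4)/(-35192 + (-1996 - 1*(-4110))) = -16904/(-35192 + (-1996 + 4110)) = -16904/(-35192 + 2114) = -16904/(-33078) = -16904*(-1/33078) = 8452/16539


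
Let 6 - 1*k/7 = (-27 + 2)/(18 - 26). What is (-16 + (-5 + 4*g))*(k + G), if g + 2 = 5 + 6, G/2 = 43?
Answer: 12735/8 ≈ 1591.9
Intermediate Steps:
G = 86 (G = 2*43 = 86)
g = 9 (g = -2 + (5 + 6) = -2 + 11 = 9)
k = 161/8 (k = 42 - 7*(-27 + 2)/(18 - 26) = 42 - (-175)/(-8) = 42 - (-175)*(-1)/8 = 42 - 7*25/8 = 42 - 175/8 = 161/8 ≈ 20.125)
(-16 + (-5 + 4*g))*(k + G) = (-16 + (-5 + 4*9))*(161/8 + 86) = (-16 + (-5 + 36))*(849/8) = (-16 + 31)*(849/8) = 15*(849/8) = 12735/8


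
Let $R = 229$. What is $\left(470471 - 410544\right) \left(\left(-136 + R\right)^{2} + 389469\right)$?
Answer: $23858017386$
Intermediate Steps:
$\left(470471 - 410544\right) \left(\left(-136 + R\right)^{2} + 389469\right) = \left(470471 - 410544\right) \left(\left(-136 + 229\right)^{2} + 389469\right) = 59927 \left(93^{2} + 389469\right) = 59927 \left(8649 + 389469\right) = 59927 \cdot 398118 = 23858017386$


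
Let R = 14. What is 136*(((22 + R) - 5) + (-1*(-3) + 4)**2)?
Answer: 10880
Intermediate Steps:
136*(((22 + R) - 5) + (-1*(-3) + 4)**2) = 136*(((22 + 14) - 5) + (-1*(-3) + 4)**2) = 136*((36 - 5) + (3 + 4)**2) = 136*(31 + 7**2) = 136*(31 + 49) = 136*80 = 10880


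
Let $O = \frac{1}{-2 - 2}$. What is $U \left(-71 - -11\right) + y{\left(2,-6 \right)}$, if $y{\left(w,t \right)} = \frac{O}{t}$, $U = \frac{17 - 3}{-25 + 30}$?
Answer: $- \frac{4031}{24} \approx -167.96$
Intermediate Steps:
$O = - \frac{1}{4}$ ($O = \frac{1}{-4} = - \frac{1}{4} \approx -0.25$)
$U = \frac{14}{5} \approx 2.8$
$y{\left(w,t \right)} = - \frac{1}{4 t}$
$U \left(-71 - -11\right) + y{\left(2,-6 \right)} = \frac{14 \left(-71 - -11\right)}{5} - \frac{1}{4 \left(-6\right)} = \frac{14 \left(-71 + 11\right)}{5} - - \frac{1}{24} = \frac{14}{5} \left(-60\right) + \frac{1}{24} = -168 + \frac{1}{24} = - \frac{4031}{24}$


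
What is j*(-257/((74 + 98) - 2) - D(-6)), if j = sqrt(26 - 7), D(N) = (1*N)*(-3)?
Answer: -3317*sqrt(19)/170 ≈ -85.050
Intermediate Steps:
D(N) = -3*N (D(N) = N*(-3) = -3*N)
j = sqrt(19) ≈ 4.3589
j*(-257/((74 + 98) - 2) - D(-6)) = sqrt(19)*(-257/((74 + 98) - 2) - (-3)*(-6)) = sqrt(19)*(-257/(172 - 2) - 1*18) = sqrt(19)*(-257/170 - 18) = sqrt(19)*(-3317/170) = -3317*sqrt(19)/170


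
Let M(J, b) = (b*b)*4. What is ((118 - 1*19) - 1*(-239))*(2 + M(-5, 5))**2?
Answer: 3516552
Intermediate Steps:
M(J, b) = 4*b**2 (M(J, b) = b**2*4 = 4*b**2)
((118 - 1*19) - 1*(-239))*(2 + M(-5, 5))**2 = ((118 - 1*19) - 1*(-239))*(2 + 4*5**2)**2 = ((118 - 19) + 239)*(2 + 4*25)**2 = (99 + 239)*(2 + 100)**2 = 338*102**2 = 338*10404 = 3516552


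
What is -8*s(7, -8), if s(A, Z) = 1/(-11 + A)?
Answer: 2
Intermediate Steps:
-8*s(7, -8) = -8/(-11 + 7) = -8/(-4) = -8*(-¼) = 2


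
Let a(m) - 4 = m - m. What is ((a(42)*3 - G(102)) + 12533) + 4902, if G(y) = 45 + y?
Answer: 17300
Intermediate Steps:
a(m) = 4 (a(m) = 4 + (m - m) = 4 + 0 = 4)
((a(42)*3 - G(102)) + 12533) + 4902 = ((4*3 - (45 + 102)) + 12533) + 4902 = ((12 - 1*147) + 12533) + 4902 = ((12 - 147) + 12533) + 4902 = (-135 + 12533) + 4902 = 12398 + 4902 = 17300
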